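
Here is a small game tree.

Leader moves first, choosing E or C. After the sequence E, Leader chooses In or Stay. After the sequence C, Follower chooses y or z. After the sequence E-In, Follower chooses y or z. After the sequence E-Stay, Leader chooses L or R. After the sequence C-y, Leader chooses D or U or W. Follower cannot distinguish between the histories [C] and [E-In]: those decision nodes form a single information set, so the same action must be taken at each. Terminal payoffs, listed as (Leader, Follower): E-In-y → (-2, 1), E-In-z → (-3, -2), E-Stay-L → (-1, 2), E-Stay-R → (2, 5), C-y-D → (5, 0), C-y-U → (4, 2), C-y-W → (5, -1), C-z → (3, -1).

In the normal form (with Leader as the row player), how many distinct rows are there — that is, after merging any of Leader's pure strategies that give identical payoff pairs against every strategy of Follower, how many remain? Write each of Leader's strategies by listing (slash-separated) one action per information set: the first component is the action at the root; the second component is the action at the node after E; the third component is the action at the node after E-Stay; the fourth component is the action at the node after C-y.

6

Leader has 24 pure strategies: E/In/L/D, E/In/L/U, E/In/L/W, E/In/R/D, E/In/R/U, E/In/R/W, E/Stay/L/D, E/Stay/L/U, E/Stay/L/W, E/Stay/R/D, E/Stay/R/U, E/Stay/R/W, C/In/L/D, C/In/L/U, C/In/L/W, C/In/R/D, C/In/R/U, C/In/R/W, C/Stay/L/D, C/Stay/L/U, C/Stay/L/W, C/Stay/R/D, C/Stay/R/U, C/Stay/R/W. Columns: y, z.
{E/In/L/D, E/In/L/U, E/In/L/W, E/In/R/D, E/In/R/U, E/In/R/W} → row (-2,1) (-3,-2)
{E/Stay/L/D, E/Stay/L/U, E/Stay/L/W} → row (-1,2) (-1,2)
{E/Stay/R/D, E/Stay/R/U, E/Stay/R/W} → row (2,5) (2,5)
{C/In/L/D, C/In/R/D, C/Stay/L/D, C/Stay/R/D} → row (5,0) (3,-1)
{C/In/L/U, C/In/R/U, C/Stay/L/U, C/Stay/R/U} → row (4,2) (3,-1)
{C/In/L/W, C/In/R/W, C/Stay/L/W, C/Stay/R/W} → row (5,-1) (3,-1)
That's 6 distinct rows out of 24 strategies.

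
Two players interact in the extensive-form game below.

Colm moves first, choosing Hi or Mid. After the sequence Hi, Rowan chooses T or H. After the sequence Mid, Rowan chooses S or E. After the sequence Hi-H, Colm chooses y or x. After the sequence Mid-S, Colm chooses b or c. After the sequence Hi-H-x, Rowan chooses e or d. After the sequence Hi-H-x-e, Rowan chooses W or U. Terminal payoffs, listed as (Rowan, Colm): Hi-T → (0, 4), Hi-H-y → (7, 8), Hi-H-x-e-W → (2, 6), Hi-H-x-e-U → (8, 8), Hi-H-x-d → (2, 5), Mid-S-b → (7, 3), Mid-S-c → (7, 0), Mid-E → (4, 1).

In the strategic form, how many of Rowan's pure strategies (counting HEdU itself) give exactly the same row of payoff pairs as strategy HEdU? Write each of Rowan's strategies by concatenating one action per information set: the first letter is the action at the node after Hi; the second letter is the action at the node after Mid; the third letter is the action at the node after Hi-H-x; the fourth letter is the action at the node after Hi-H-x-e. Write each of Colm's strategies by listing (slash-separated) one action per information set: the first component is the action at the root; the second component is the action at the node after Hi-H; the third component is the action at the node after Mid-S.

2

Row for HEdU (columns Hi/y/b, Hi/y/c, Hi/x/b, Hi/x/c, Mid/y/b, Mid/y/c, Mid/x/b, Mid/x/c): (7,8) (7,8) (2,5) (2,5) (4,1) (4,1) (4,1) (4,1).
Under HEdU, Rowan's choice at the node after Hi-H-x-e can never be reached regardless of what Colm does, so varying those choices leaves every outcome unchanged.
Holding the reachable choices fixed and varying the unreachable one freely already gives 2 equivalent strategies.
No other strategy reproduces this row, so those 2 are the full class: HEdW, HEdU.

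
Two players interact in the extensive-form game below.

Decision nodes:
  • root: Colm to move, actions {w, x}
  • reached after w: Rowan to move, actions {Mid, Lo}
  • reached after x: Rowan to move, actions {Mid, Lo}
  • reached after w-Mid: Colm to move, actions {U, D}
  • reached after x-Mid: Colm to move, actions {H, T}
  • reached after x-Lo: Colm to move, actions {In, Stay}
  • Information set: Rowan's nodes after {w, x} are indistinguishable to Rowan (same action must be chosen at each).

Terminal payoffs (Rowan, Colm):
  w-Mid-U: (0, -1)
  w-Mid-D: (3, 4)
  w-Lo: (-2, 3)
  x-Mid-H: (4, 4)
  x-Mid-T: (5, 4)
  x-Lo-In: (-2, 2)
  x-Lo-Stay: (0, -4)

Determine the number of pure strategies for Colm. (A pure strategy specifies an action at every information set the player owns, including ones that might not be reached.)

16

Colm owns the root with actions {w, x} — two choices.
Colm owns the node after w-Mid with actions {U, D} — two choices.
Colm owns the node after x-Mid with actions {H, T} — two choices.
Colm owns the node after x-Lo with actions {In, Stay} — two choices.
A pure strategy fixes one action at each information set independently, so the count is the product 2 × 2 × 2 × 2 = 16.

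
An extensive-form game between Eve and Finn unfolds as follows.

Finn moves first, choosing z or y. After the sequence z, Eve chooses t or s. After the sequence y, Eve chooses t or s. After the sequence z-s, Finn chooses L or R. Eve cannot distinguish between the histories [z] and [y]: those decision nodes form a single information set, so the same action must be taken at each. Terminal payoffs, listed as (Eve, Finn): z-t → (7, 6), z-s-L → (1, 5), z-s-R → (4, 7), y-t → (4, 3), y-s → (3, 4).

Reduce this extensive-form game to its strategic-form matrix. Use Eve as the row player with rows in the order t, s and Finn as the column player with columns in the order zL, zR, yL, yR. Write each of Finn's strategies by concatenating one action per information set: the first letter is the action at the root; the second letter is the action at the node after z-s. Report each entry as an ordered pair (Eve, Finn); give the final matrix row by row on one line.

t: (7,6) (7,6) (4,3) (4,3) | s: (1,5) (4,7) (3,4) (3,4)

Row t: zL→(7,6), zR→(7,6), yL→(4,3), yR→(4,3)
Row s: zL→(1,5), zR→(4,7), yL→(3,4), yR→(3,4)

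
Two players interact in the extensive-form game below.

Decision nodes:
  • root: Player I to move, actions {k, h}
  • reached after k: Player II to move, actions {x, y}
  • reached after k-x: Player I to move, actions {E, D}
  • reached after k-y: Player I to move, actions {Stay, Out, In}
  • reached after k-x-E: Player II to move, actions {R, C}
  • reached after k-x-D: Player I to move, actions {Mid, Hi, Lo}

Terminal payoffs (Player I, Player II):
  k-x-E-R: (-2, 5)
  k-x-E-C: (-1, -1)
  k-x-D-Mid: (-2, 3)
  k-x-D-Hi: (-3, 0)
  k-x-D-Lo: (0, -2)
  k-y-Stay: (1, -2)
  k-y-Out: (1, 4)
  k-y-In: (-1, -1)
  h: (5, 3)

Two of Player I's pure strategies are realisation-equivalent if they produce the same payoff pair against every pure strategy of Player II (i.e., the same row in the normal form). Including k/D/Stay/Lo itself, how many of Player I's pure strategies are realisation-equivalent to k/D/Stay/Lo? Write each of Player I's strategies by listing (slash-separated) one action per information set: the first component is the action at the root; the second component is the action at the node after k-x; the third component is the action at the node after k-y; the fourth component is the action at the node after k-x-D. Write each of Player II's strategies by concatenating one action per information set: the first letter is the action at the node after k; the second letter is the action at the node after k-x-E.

Row for k/D/Stay/Lo (columns xR, xC, yR, yC): (0,-2) (0,-2) (1,-2) (1,-2).
Every one of Player I's information sets is on the play path for some reply by Player II when Player I follows k/D/Stay/Lo.
Changing the action at any of them therefore changes at least one column, so only k/D/Stay/Lo itself gives this row.

1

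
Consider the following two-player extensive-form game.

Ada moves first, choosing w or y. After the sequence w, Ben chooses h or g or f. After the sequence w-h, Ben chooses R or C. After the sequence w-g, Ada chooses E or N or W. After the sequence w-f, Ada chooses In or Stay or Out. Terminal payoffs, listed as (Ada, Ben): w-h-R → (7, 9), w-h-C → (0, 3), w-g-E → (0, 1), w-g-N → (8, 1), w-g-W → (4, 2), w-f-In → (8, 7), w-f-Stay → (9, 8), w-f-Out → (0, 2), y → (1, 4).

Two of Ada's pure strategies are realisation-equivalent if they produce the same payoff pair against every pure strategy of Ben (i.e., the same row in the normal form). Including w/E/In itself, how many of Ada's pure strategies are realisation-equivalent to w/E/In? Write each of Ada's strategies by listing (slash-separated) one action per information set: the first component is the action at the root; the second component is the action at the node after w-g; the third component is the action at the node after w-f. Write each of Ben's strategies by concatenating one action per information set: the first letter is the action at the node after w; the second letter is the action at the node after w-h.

Row for w/E/In (columns hR, hC, gR, gC, fR, fC): (7,9) (0,3) (0,1) (0,1) (8,7) (8,7).
Every one of Ada's information sets is on the play path for some reply by Ben when Ada follows w/E/In.
Changing the action at any of them therefore changes at least one column, so only w/E/In itself gives this row.

1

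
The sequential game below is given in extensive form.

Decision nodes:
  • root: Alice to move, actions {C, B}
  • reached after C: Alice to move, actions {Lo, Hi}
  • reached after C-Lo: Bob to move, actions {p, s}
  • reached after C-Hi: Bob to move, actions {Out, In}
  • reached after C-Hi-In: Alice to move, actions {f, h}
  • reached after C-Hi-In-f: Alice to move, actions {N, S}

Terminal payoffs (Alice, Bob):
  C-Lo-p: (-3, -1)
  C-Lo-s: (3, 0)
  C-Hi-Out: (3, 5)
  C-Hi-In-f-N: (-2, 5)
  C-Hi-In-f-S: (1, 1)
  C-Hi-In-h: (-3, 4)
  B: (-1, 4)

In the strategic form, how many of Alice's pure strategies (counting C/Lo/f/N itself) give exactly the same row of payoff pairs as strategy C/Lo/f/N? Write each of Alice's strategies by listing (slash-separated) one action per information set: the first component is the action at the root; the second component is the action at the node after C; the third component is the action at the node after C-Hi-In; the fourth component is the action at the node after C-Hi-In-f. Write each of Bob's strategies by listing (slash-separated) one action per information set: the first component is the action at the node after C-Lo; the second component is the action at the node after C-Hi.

Row for C/Lo/f/N (columns p/Out, p/In, s/Out, s/In): (-3,-1) (-3,-1) (3,0) (3,0).
Under C/Lo/f/N, Alice's choice at the node after C-Hi-In and at the node after C-Hi-In-f can never be reached regardless of what Bob does, so varying those choices leaves every outcome unchanged.
Holding the reachable choices fixed and varying the unreachable ones freely already gives 2 × 2 = 4 equivalent strategies.
No other strategy reproduces this row, so those 4 are the full class: C/Lo/f/N, C/Lo/f/S, C/Lo/h/N, C/Lo/h/S.

4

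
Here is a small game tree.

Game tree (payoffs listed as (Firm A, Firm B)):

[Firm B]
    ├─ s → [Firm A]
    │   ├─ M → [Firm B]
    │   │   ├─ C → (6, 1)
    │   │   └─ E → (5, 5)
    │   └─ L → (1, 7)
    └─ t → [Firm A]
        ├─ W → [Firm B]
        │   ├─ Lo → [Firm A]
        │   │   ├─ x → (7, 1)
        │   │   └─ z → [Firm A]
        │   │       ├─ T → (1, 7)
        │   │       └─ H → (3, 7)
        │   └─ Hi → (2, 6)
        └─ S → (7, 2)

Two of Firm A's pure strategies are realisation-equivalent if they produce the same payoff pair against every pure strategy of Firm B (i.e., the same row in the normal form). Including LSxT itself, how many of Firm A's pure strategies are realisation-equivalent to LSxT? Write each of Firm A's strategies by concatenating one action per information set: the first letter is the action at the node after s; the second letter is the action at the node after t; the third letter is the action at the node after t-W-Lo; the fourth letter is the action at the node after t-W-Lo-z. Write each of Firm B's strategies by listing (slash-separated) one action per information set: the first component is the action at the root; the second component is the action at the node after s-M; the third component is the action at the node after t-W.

Row for LSxT (columns s/C/Lo, s/C/Hi, s/E/Lo, s/E/Hi, t/C/Lo, t/C/Hi, t/E/Lo, t/E/Hi): (1,7) (1,7) (1,7) (1,7) (7,2) (7,2) (7,2) (7,2).
Under LSxT, Firm A's choice at the node after t-W-Lo and at the node after t-W-Lo-z can never be reached regardless of what Firm B does, so varying those choices leaves every outcome unchanged.
Holding the reachable choices fixed and varying the unreachable ones freely already gives 2 × 2 = 4 equivalent strategies.
No other strategy reproduces this row, so those 4 are the full class: LSxT, LSxH, LSzT, LSzH.

4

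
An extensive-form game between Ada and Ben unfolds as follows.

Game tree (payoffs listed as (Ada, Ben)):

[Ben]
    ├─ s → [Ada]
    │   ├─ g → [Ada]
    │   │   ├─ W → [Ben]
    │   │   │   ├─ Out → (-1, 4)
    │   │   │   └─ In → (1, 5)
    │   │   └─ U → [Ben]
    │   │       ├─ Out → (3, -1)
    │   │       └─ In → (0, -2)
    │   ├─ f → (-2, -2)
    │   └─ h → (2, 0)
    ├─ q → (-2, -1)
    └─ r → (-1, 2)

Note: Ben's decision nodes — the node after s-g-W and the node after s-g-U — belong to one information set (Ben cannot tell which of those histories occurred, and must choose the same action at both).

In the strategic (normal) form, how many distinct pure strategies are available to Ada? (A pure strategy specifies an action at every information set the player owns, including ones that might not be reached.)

Ada owns the node after s with actions {g, f, h} — three choices.
Ada owns the node after s-g with actions {W, U} — two choices.
A pure strategy fixes one action at each information set independently, so the count is the product 3 × 2 = 6.

6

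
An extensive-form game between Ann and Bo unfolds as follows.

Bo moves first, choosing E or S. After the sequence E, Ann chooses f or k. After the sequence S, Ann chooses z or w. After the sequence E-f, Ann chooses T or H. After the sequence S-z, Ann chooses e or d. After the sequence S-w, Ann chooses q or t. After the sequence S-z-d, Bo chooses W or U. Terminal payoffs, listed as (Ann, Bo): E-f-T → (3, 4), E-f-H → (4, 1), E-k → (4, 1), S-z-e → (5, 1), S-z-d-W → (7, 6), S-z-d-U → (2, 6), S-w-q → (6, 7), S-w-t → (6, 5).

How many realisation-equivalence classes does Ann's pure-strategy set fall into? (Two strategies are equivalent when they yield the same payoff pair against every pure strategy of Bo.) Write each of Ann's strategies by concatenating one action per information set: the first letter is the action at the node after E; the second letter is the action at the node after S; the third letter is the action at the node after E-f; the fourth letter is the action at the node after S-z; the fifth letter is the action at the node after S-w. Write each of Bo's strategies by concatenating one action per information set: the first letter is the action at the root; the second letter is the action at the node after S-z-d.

8

Ann has 32 pure strategies: fzTeq, fzTet, fzTdq, fzTdt, fzHeq, fzHet, fzHdq, fzHdt, fwTeq, fwTet, fwTdq, fwTdt, fwHeq, fwHet, fwHdq, fwHdt, kzTeq, kzTet, kzTdq, kzTdt, kzHeq, kzHet, kzHdq, kzHdt, kwTeq, kwTet, kwTdq, kwTdt, kwHeq, kwHet, kwHdq, kwHdt. Columns: EW, EU, SW, SU.
{fzTeq, fzTet} → row (3,4) (3,4) (5,1) (5,1)
{fzTdq, fzTdt} → row (3,4) (3,4) (7,6) (2,6)
{fzHeq, fzHet, kzTeq, kzTet, kzHeq, kzHet} → row (4,1) (4,1) (5,1) (5,1)
{fzHdq, fzHdt, kzTdq, kzTdt, kzHdq, kzHdt} → row (4,1) (4,1) (7,6) (2,6)
{fwTeq, fwTdq} → row (3,4) (3,4) (6,7) (6,7)
{fwTet, fwTdt} → row (3,4) (3,4) (6,5) (6,5)
{fwHeq, fwHdq, kwTeq, kwTdq, kwHeq, kwHdq} → row (4,1) (4,1) (6,7) (6,7)
{fwHet, fwHdt, kwTet, kwTdt, kwHet, kwHdt} → row (4,1) (4,1) (6,5) (6,5)
That's 8 distinct rows out of 32 strategies.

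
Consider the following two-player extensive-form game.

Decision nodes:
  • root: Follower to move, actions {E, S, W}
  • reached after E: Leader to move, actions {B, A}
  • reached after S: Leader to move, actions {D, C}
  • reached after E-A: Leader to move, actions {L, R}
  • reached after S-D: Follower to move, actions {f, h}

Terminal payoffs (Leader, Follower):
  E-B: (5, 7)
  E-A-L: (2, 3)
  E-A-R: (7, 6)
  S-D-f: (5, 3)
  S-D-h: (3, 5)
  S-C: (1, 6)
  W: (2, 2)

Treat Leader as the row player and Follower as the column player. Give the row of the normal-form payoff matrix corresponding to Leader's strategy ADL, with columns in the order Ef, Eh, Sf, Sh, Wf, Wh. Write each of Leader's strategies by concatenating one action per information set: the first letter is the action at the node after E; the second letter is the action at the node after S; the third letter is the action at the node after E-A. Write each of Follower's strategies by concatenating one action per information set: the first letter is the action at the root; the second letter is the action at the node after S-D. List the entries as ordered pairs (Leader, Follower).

(2,3) (2,3) (5,3) (3,5) (2,2) (2,2)

vs Ef: Follower plays E → Leader plays A at [E] → Leader plays L at [E-A] → (2, 3)
vs Eh: Follower plays E → Leader plays A at [E] → Leader plays L at [E-A] → (2, 3)
vs Sf: Follower plays S → Leader plays D at [S] → Follower plays f at [S-D] → (5, 3)
vs Sh: Follower plays S → Leader plays D at [S] → Follower plays h at [S-D] → (3, 5)
vs Wf: Follower plays W → (2, 2)
vs Wh: Follower plays W → (2, 2)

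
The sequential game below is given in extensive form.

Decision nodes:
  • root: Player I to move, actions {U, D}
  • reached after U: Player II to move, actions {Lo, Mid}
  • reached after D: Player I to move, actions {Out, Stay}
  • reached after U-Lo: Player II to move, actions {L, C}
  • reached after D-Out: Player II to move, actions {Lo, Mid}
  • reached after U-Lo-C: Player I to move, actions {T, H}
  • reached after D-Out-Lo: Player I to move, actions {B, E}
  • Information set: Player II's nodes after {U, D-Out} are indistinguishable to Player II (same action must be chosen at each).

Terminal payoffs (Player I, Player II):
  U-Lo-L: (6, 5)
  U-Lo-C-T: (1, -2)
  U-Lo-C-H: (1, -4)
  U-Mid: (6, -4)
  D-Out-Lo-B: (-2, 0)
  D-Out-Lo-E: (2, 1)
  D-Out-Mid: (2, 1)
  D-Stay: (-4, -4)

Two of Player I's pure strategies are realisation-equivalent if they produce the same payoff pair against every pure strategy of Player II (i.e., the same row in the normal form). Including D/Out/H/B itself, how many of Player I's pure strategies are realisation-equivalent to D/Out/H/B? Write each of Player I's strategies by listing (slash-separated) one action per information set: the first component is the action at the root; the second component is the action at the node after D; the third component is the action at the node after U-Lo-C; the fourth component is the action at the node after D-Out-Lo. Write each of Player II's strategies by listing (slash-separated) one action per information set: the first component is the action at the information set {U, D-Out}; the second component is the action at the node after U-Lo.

Row for D/Out/H/B (columns Lo/L, Lo/C, Mid/L, Mid/C): (-2,0) (-2,0) (2,1) (2,1).
Under D/Out/H/B, Player I's choice at the node after U-Lo-C can never be reached regardless of what Player II does, so varying those choices leaves every outcome unchanged.
Holding the reachable choices fixed and varying the unreachable one freely already gives 2 equivalent strategies.
No other strategy reproduces this row, so those 2 are the full class: D/Out/T/B, D/Out/H/B.

2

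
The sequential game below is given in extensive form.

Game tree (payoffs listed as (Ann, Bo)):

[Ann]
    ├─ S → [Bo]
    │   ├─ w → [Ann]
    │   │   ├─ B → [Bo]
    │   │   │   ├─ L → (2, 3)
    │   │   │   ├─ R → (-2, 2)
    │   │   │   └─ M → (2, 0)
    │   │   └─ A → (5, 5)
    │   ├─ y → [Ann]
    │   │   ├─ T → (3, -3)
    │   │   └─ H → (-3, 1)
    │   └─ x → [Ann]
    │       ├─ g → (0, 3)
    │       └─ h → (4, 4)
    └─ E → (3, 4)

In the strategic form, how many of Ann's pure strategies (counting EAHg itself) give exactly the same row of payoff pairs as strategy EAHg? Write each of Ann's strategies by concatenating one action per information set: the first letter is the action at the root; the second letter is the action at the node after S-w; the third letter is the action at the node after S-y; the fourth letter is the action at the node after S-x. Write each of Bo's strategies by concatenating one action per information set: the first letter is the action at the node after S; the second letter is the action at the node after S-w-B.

8

Row for EAHg (columns wL, wR, wM, yL, yR, yM, xL, xR, xM): (3,4) (3,4) (3,4) (3,4) (3,4) (3,4) (3,4) (3,4) (3,4).
Under EAHg, Ann's choice at the node after S-w and at the node after S-y and at the node after S-x can never be reached regardless of what Bo does, so varying those choices leaves every outcome unchanged.
Holding the reachable choices fixed and varying the unreachable ones freely already gives 2 × 2 × 2 = 8 equivalent strategies.
No other strategy reproduces this row, so those 8 are the full class: EBTg, EBTh, EBHg, EBHh, EATg, EATh, EAHg, EAHh.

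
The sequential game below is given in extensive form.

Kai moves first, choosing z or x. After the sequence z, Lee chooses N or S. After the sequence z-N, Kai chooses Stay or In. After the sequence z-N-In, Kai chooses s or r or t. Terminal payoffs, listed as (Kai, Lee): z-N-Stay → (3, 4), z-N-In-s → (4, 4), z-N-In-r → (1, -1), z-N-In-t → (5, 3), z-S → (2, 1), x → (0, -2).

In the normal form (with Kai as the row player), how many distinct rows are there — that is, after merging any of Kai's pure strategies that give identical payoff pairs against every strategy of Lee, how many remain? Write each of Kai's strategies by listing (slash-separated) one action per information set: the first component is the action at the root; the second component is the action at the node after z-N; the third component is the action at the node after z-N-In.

5

Kai has 12 pure strategies: z/Stay/s, z/Stay/r, z/Stay/t, z/In/s, z/In/r, z/In/t, x/Stay/s, x/Stay/r, x/Stay/t, x/In/s, x/In/r, x/In/t. Columns: N, S.
{z/Stay/s, z/Stay/r, z/Stay/t} → row (3,4) (2,1)
{z/In/s} → row (4,4) (2,1)
{z/In/r} → row (1,-1) (2,1)
{z/In/t} → row (5,3) (2,1)
{x/Stay/s, x/Stay/r, x/Stay/t, x/In/s, x/In/r, x/In/t} → row (0,-2) (0,-2)
That's 5 distinct rows out of 12 strategies.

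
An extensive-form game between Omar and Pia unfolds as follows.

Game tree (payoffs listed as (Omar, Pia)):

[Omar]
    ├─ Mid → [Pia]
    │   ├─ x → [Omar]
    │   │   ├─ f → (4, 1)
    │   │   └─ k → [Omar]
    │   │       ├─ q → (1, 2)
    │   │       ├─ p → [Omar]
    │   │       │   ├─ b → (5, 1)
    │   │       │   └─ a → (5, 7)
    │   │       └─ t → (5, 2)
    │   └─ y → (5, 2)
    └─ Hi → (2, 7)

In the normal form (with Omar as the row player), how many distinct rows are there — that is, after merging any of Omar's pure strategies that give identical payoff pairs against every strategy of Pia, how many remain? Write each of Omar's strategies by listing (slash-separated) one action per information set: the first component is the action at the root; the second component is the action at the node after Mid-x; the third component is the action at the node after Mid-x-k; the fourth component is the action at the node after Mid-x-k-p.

Omar has 24 pure strategies: Mid/f/q/b, Mid/f/q/a, Mid/f/p/b, Mid/f/p/a, Mid/f/t/b, Mid/f/t/a, Mid/k/q/b, Mid/k/q/a, Mid/k/p/b, Mid/k/p/a, Mid/k/t/b, Mid/k/t/a, Hi/f/q/b, Hi/f/q/a, Hi/f/p/b, Hi/f/p/a, Hi/f/t/b, Hi/f/t/a, Hi/k/q/b, Hi/k/q/a, Hi/k/p/b, Hi/k/p/a, Hi/k/t/b, Hi/k/t/a. Columns: x, y.
{Mid/f/q/b, Mid/f/q/a, Mid/f/p/b, Mid/f/p/a, Mid/f/t/b, Mid/f/t/a} → row (4,1) (5,2)
{Mid/k/q/b, Mid/k/q/a} → row (1,2) (5,2)
{Mid/k/p/b} → row (5,1) (5,2)
{Mid/k/p/a} → row (5,7) (5,2)
{Mid/k/t/b, Mid/k/t/a} → row (5,2) (5,2)
{Hi/f/q/b, Hi/f/q/a, Hi/f/p/b, Hi/f/p/a, Hi/f/t/b, Hi/f/t/a, Hi/k/q/b, Hi/k/q/a, Hi/k/p/b, Hi/k/p/a, Hi/k/t/b, Hi/k/t/a} → row (2,7) (2,7)
That's 6 distinct rows out of 24 strategies.

6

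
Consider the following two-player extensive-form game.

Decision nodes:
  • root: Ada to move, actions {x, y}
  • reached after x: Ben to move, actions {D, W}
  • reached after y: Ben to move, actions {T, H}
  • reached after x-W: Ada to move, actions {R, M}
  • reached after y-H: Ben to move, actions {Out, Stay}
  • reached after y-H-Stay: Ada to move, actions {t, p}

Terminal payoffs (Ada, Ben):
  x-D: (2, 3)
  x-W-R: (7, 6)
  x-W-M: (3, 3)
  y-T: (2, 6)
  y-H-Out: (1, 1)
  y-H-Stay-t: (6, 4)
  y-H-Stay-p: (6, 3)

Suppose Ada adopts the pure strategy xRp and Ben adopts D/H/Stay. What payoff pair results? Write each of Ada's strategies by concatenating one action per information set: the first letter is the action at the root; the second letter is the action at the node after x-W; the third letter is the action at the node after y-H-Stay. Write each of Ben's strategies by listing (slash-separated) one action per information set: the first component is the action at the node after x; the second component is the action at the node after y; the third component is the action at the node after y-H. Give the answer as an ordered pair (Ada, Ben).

(2, 3)

Trace the play path from the root:
  Ada plays x
  Ben plays D at [x]
→ terminal payoff (2, 3).
(Ada's choice at the node after x-W is never reached on this path, so it doesn't affect the outcome.)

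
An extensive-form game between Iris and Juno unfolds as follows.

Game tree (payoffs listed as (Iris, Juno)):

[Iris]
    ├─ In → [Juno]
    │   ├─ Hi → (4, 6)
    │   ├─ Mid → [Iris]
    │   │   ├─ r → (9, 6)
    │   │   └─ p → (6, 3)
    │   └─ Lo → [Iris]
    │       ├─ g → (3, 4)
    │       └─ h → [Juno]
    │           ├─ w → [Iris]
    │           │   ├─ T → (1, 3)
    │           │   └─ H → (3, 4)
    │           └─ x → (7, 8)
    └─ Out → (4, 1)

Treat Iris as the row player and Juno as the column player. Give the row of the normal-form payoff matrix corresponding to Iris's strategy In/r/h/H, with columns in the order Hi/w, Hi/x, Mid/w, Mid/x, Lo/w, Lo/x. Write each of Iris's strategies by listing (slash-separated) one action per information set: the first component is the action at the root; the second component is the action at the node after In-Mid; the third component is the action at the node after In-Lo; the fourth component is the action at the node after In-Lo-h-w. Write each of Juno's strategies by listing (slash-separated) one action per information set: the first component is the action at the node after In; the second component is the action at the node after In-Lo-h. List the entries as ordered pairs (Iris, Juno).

(4,6) (4,6) (9,6) (9,6) (3,4) (7,8)

vs Hi/w: Iris plays In → Juno plays Hi at [In] → (4, 6)
vs Hi/x: Iris plays In → Juno plays Hi at [In] → (4, 6)
vs Mid/w: Iris plays In → Juno plays Mid at [In] → Iris plays r at [In-Mid] → (9, 6)
vs Mid/x: Iris plays In → Juno plays Mid at [In] → Iris plays r at [In-Mid] → (9, 6)
vs Lo/w: Iris plays In → Juno plays Lo at [In] → Iris plays h at [In-Lo] → Juno plays w at [In-Lo-h] → Iris plays H at [In-Lo-h-w] → (3, 4)
vs Lo/x: Iris plays In → Juno plays Lo at [In] → Iris plays h at [In-Lo] → Juno plays x at [In-Lo-h] → (7, 8)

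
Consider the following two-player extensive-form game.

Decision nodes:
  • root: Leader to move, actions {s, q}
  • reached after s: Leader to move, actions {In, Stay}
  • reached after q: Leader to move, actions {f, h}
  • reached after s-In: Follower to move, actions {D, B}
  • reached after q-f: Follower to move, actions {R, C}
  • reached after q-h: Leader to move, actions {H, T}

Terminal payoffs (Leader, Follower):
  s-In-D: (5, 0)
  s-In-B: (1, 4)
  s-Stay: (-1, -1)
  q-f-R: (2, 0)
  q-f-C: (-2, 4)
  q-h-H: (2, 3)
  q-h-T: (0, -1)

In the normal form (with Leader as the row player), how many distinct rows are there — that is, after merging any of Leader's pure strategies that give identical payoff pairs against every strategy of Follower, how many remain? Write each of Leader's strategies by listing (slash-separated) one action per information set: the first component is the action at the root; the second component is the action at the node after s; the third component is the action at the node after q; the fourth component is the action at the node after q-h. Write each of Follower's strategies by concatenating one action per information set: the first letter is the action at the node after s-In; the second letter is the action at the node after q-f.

Leader has 16 pure strategies: s/In/f/H, s/In/f/T, s/In/h/H, s/In/h/T, s/Stay/f/H, s/Stay/f/T, s/Stay/h/H, s/Stay/h/T, q/In/f/H, q/In/f/T, q/In/h/H, q/In/h/T, q/Stay/f/H, q/Stay/f/T, q/Stay/h/H, q/Stay/h/T. Columns: DR, DC, BR, BC.
{s/In/f/H, s/In/f/T, s/In/h/H, s/In/h/T} → row (5,0) (5,0) (1,4) (1,4)
{s/Stay/f/H, s/Stay/f/T, s/Stay/h/H, s/Stay/h/T} → row (-1,-1) (-1,-1) (-1,-1) (-1,-1)
{q/In/f/H, q/In/f/T, q/Stay/f/H, q/Stay/f/T} → row (2,0) (-2,4) (2,0) (-2,4)
{q/In/h/H, q/Stay/h/H} → row (2,3) (2,3) (2,3) (2,3)
{q/In/h/T, q/Stay/h/T} → row (0,-1) (0,-1) (0,-1) (0,-1)
That's 5 distinct rows out of 16 strategies.

5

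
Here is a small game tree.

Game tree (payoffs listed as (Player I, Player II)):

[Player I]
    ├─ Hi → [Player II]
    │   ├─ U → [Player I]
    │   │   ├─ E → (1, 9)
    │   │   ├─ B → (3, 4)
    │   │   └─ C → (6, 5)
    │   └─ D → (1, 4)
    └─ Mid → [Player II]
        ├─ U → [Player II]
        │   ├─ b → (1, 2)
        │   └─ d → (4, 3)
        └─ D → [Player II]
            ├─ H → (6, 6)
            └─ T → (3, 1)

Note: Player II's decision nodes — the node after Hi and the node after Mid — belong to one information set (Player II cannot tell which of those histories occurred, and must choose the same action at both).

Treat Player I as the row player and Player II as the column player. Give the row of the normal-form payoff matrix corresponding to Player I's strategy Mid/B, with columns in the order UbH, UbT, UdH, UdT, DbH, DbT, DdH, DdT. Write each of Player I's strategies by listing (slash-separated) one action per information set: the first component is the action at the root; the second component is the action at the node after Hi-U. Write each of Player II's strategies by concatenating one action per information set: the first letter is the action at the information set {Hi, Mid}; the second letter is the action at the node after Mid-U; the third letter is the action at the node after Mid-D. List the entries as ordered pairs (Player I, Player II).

vs UbH: Player I plays Mid → Player II plays U at [Mid] → Player II plays b at [Mid-U] → (1, 2)
vs UbT: Player I plays Mid → Player II plays U at [Mid] → Player II plays b at [Mid-U] → (1, 2)
vs UdH: Player I plays Mid → Player II plays U at [Mid] → Player II plays d at [Mid-U] → (4, 3)
vs UdT: Player I plays Mid → Player II plays U at [Mid] → Player II plays d at [Mid-U] → (4, 3)
vs DbH: Player I plays Mid → Player II plays D at [Mid] → Player II plays H at [Mid-D] → (6, 6)
vs DbT: Player I plays Mid → Player II plays D at [Mid] → Player II plays T at [Mid-D] → (3, 1)
vs DdH: Player I plays Mid → Player II plays D at [Mid] → Player II plays H at [Mid-D] → (6, 6)
vs DdT: Player I plays Mid → Player II plays D at [Mid] → Player II plays T at [Mid-D] → (3, 1)

(1,2) (1,2) (4,3) (4,3) (6,6) (3,1) (6,6) (3,1)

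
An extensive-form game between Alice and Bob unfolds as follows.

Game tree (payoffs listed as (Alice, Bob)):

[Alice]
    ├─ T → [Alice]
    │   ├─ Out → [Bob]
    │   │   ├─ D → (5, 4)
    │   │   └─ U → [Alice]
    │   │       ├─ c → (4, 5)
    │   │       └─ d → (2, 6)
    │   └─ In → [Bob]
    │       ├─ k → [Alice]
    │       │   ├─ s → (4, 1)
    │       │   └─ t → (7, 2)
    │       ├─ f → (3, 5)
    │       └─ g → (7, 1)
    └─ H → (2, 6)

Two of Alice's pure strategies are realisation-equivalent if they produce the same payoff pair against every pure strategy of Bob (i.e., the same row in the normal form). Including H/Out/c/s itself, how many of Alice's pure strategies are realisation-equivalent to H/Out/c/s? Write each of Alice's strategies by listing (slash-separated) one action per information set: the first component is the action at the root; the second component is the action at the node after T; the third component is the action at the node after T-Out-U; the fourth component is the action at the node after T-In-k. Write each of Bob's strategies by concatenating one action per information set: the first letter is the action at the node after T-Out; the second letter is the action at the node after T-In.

Row for H/Out/c/s (columns Dk, Df, Dg, Uk, Uf, Ug): (2,6) (2,6) (2,6) (2,6) (2,6) (2,6).
Under H/Out/c/s, Alice's choice at the node after T and at the node after T-Out-U and at the node after T-In-k can never be reached regardless of what Bob does, so varying those choices leaves every outcome unchanged.
Holding the reachable choices fixed and varying the unreachable ones freely already gives 2 × 2 × 2 = 8 equivalent strategies.
No other strategy reproduces this row, so those 8 are the full class: H/Out/c/s, H/Out/c/t, H/Out/d/s, H/Out/d/t, H/In/c/s, H/In/c/t, H/In/d/s, H/In/d/t.

8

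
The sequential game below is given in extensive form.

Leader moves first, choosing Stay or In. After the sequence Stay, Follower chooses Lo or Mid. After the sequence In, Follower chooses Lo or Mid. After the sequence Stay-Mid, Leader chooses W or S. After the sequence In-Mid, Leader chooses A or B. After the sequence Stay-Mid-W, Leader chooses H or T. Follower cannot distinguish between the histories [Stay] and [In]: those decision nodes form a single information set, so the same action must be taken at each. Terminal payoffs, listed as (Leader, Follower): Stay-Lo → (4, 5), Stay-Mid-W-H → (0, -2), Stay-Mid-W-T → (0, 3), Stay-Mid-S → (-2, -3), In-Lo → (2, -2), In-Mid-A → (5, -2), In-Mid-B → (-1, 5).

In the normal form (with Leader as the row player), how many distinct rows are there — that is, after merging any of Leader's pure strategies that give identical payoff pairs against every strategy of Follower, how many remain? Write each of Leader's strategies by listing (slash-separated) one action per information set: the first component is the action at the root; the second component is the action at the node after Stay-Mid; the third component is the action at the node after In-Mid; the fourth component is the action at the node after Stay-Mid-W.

5

Leader has 16 pure strategies: Stay/W/A/H, Stay/W/A/T, Stay/W/B/H, Stay/W/B/T, Stay/S/A/H, Stay/S/A/T, Stay/S/B/H, Stay/S/B/T, In/W/A/H, In/W/A/T, In/W/B/H, In/W/B/T, In/S/A/H, In/S/A/T, In/S/B/H, In/S/B/T. Columns: Lo, Mid.
{Stay/W/A/H, Stay/W/B/H} → row (4,5) (0,-2)
{Stay/W/A/T, Stay/W/B/T} → row (4,5) (0,3)
{Stay/S/A/H, Stay/S/A/T, Stay/S/B/H, Stay/S/B/T} → row (4,5) (-2,-3)
{In/W/A/H, In/W/A/T, In/S/A/H, In/S/A/T} → row (2,-2) (5,-2)
{In/W/B/H, In/W/B/T, In/S/B/H, In/S/B/T} → row (2,-2) (-1,5)
That's 5 distinct rows out of 16 strategies.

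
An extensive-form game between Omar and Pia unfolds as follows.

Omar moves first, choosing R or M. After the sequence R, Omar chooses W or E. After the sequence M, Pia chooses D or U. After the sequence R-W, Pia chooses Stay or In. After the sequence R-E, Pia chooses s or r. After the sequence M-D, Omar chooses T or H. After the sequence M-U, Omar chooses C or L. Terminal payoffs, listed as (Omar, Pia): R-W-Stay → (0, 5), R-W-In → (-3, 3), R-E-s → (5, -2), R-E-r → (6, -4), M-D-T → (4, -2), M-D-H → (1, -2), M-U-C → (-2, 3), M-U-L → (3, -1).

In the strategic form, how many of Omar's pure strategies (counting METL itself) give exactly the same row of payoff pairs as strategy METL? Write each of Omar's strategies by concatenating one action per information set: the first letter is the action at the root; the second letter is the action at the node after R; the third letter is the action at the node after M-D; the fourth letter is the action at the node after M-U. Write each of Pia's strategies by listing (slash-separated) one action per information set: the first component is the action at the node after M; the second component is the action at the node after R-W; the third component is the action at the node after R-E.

2

Row for METL (columns D/Stay/s, D/Stay/r, D/In/s, D/In/r, U/Stay/s, U/Stay/r, U/In/s, U/In/r): (4,-2) (4,-2) (4,-2) (4,-2) (3,-1) (3,-1) (3,-1) (3,-1).
Under METL, Omar's choice at the node after R can never be reached regardless of what Pia does, so varying those choices leaves every outcome unchanged.
Holding the reachable choices fixed and varying the unreachable one freely already gives 2 equivalent strategies.
No other strategy reproduces this row, so those 2 are the full class: MWTL, METL.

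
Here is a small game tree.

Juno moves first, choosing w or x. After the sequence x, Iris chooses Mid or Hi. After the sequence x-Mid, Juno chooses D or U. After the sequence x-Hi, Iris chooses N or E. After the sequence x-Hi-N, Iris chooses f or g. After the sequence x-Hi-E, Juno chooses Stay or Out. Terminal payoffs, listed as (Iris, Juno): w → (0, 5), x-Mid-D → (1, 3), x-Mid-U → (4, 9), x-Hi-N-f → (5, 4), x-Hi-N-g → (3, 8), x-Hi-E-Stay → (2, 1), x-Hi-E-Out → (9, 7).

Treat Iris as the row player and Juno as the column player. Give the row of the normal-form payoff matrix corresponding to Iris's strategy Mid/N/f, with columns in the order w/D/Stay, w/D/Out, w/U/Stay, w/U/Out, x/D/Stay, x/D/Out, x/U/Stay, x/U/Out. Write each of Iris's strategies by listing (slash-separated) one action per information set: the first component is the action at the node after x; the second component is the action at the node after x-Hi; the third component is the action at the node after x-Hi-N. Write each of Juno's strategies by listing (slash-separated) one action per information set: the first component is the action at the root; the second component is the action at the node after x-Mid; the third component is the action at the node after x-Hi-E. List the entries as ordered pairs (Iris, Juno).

vs w/D/Stay: Juno plays w → (0, 5)
vs w/D/Out: Juno plays w → (0, 5)
vs w/U/Stay: Juno plays w → (0, 5)
vs w/U/Out: Juno plays w → (0, 5)
vs x/D/Stay: Juno plays x → Iris plays Mid at [x] → Juno plays D at [x-Mid] → (1, 3)
vs x/D/Out: Juno plays x → Iris plays Mid at [x] → Juno plays D at [x-Mid] → (1, 3)
vs x/U/Stay: Juno plays x → Iris plays Mid at [x] → Juno plays U at [x-Mid] → (4, 9)
vs x/U/Out: Juno plays x → Iris plays Mid at [x] → Juno plays U at [x-Mid] → (4, 9)

(0,5) (0,5) (0,5) (0,5) (1,3) (1,3) (4,9) (4,9)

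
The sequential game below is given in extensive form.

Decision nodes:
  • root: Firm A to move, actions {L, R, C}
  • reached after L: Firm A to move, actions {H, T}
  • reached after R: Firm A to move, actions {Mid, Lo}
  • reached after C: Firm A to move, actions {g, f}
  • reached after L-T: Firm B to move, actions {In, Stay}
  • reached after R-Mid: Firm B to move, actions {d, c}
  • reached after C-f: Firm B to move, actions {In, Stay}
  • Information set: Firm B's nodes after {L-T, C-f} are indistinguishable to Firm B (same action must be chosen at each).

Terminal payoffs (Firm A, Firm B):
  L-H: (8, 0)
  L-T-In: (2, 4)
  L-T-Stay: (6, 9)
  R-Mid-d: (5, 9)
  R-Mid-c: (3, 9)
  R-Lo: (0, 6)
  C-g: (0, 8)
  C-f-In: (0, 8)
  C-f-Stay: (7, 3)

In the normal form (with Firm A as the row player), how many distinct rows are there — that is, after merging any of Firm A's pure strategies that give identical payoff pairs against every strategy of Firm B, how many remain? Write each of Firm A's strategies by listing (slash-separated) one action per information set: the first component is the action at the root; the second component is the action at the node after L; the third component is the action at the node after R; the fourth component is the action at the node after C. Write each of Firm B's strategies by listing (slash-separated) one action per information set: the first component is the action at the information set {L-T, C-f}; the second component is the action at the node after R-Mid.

Firm A has 24 pure strategies: L/H/Mid/g, L/H/Mid/f, L/H/Lo/g, L/H/Lo/f, L/T/Mid/g, L/T/Mid/f, L/T/Lo/g, L/T/Lo/f, R/H/Mid/g, R/H/Mid/f, R/H/Lo/g, R/H/Lo/f, R/T/Mid/g, R/T/Mid/f, R/T/Lo/g, R/T/Lo/f, C/H/Mid/g, C/H/Mid/f, C/H/Lo/g, C/H/Lo/f, C/T/Mid/g, C/T/Mid/f, C/T/Lo/g, C/T/Lo/f. Columns: In/d, In/c, Stay/d, Stay/c.
{L/H/Mid/g, L/H/Mid/f, L/H/Lo/g, L/H/Lo/f} → row (8,0) (8,0) (8,0) (8,0)
{L/T/Mid/g, L/T/Mid/f, L/T/Lo/g, L/T/Lo/f} → row (2,4) (2,4) (6,9) (6,9)
{R/H/Mid/g, R/H/Mid/f, R/T/Mid/g, R/T/Mid/f} → row (5,9) (3,9) (5,9) (3,9)
{R/H/Lo/g, R/H/Lo/f, R/T/Lo/g, R/T/Lo/f} → row (0,6) (0,6) (0,6) (0,6)
{C/H/Mid/g, C/H/Lo/g, C/T/Mid/g, C/T/Lo/g} → row (0,8) (0,8) (0,8) (0,8)
{C/H/Mid/f, C/H/Lo/f, C/T/Mid/f, C/T/Lo/f} → row (0,8) (0,8) (7,3) (7,3)
That's 6 distinct rows out of 24 strategies.

6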